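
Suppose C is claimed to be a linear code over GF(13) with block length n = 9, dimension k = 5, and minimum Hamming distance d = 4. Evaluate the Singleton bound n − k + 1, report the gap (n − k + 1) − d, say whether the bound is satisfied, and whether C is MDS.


Singleton RHS = n − k + 1 = 5, slack = 1, bound satisfied, not MDS.

Singleton bound: d ≤ n − k + 1.
Here n = 9, k = 5, so n − k + 1 = 5.
Given d = 4, check d ≤ 5: YES.
Slack = (n − k + 1) − d = 1.
The code is NOT MDS (slack = 1 > 0).
Description: the claimed parameters are [9, 5, 4]_13; such a code would be non-MDS.


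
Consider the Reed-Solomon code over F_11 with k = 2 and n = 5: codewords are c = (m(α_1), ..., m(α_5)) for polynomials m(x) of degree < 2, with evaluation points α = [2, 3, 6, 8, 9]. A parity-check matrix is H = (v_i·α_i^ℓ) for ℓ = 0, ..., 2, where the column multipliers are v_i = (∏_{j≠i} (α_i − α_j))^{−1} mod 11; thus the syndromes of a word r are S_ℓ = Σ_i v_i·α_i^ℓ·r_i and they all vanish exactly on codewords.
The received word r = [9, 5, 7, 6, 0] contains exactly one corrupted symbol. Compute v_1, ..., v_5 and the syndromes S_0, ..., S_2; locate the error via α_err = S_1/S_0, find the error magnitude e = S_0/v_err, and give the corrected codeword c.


S = (10, 8, 2), error at position 2, error magnitude e = 2, c = [9, 3, 7, 6, 0].

Step 1: column multipliers v_i = (∏_{j≠i}(α_i − α_j))^{−1} mod 11.
  i = 1 (α = 2): (2−3)(2−6)(2−8)(2−9) = (−1)·(−4)·(−6)·(−7) = 168 ≡ 3, so v_1 = 3^{−1} = 4 (mod 11).
  i = 2 (α = 3): (3−2)(3−6)(3−8)(3−9) = 1·(−3)·(−5)·(−6) = −90 ≡ 9, so v_2 = 9^{−1} = 5 (mod 11).
  i = 3 (α = 6): (6−2)(6−3)(6−8)(6−9) = 4·3·(−2)·(−3) = 72 ≡ 6, so v_3 = 6^{−1} = 2 (mod 11).
  i = 4 (α = 8): (8−2)(8−3)(8−6)(8−9) = 6·5·2·(−1) = −60 ≡ 6, so v_4 = 6^{−1} = 2 (mod 11).
  i = 5 (α = 9): (9−2)(9−3)(9−6)(9−8) = 7·6·3·1 = 126 ≡ 5, so v_5 = 5^{−1} = 9 (mod 11).
  v = [4, 5, 2, 2, 9].
Step 2: syndromes of r = [9, 5, 7, 6, 0] (all sums mod 11).
  S_0 = Σ v_i r_i = 4·9 + 5·5 + 2·7 + 2·6 + 9·0 = 87 ≡ 10.
  S_1 = Σ v_i α_i r_i = 4·2·9 + 5·3·5 + 2·6·7 + 2·8·6 + 9·9·0 = 327 ≡ 8.
  α_i^2 mod 11 = [4, 9, 3, 9, 4].
  S_2 = Σ v_i α_i^2 r_i = 4·4·9 + 5·9·5 + 2·3·7 + 2·9·6 + 9·4·0 = 519 ≡ 2.
  S = (10, 8, 2) ≠ 0, so r is not a codeword (an error is present).
Step 3: locate the error. For a single error e at position i, S_ℓ = v_i·e·α_i^ℓ, so α_err = S_1/S_0.
  S_0^{−1} = 10^{−1} = 10 (mod 11), so α_err = 8·10 = 80 ≡ 3 = α_2. Error position i = 2.
  Consistency check: S_2/S_1 = 2·7 = 14 ≡ 3 = α_err ✓ (single-error assumption holds).
Step 4: error magnitude e = S_0/v_2 = S_0·∏_{j≠2}(α_2 − α_j) = 10·9 = 90 ≡ 2 (mod 11).
Step 5: correct position 2: c_2 = r_2 − e = 5 − 2 ≡ 3 (mod 11). Hence c = [9, 3, 7, 6, 0].
  Check: interpolating c through the α_i gives m(x) = 10 + 5·x (degree < 2) with m(α_i) = c_i for every i, so c is indeed a codeword.


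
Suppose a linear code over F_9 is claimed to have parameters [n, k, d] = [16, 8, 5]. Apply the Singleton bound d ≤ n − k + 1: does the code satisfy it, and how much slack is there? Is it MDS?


Singleton RHS = n − k + 1 = 9, slack = 4, bound satisfied, not MDS.

Singleton bound: d ≤ n − k + 1.
Here n = 16, k = 8, so n − k + 1 = 9.
Given d = 5, check d ≤ 9: YES.
Slack = (n − k + 1) − d = 4.
The code is NOT MDS (slack = 4 > 0).
Description: the claimed parameters are [16, 8, 5]_9; such a code would be non-MDS.


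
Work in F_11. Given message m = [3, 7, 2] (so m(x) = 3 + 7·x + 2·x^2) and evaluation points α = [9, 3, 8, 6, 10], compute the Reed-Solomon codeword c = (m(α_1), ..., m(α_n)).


c = [8, 9, 0, 7, 9]

Message polynomial: m(x) = 3 + 7·x + 2·x^2 (mod 11).
For each evaluation point α_i, compute m(α_i) mod 11:
  α_1 = 9: Horner steps 2 → 3 → 8, so m(9) = 8.
  α_2 = 3: Horner steps 2 → 2 → 9, so m(3) = 9.
  α_3 = 8: Horner steps 2 → 1 → 0, so m(8) = 0.
  α_4 = 6: Horner steps 2 → 8 → 7, so m(6) = 7.
  α_5 = 10: Horner steps 2 → 5 → 9, so m(10) = 9.
Codeword c = [8, 9, 0, 7, 9] ∈ F_11^5.


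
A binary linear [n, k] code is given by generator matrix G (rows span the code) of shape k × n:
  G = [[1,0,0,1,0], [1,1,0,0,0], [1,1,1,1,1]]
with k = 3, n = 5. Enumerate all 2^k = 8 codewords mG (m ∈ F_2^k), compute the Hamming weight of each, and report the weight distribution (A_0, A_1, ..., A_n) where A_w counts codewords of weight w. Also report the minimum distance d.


Weight distribution: A_0 = 1, A_2 = 3, A_3 = 3, A_5 = 1. Minimum distance d = 2.

Enumerate all 2^3 = 8 messages m ∈ F_2^3.
For each, compute codeword c = mG in F_2^5, then tally its weight.
  m = 000 → c = 00000, weight = 0.
  m = 100 → c = 10010, weight = 2.
  m = 010 → c = 11000, weight = 2.
  m = 110 → c = 01010, weight = 2.
  m = 001 → c = 11111, weight = 5.
  m = 101 → c = 01101, weight = 3.
  m = 011 → c = 00111, weight = 3.
  m = 111 → c = 10101, weight = 3.
Tally weights:
  weight 0: 1 codewords.
  weight 2: 3 codewords.
  weight 3: 3 codewords.
  weight 5: 1 codewords.
Minimum distance d = smallest w > 0 with A_w > 0 = 2.
Sanity: Σ A_w = 8 = 2^3 = 8 ✓.


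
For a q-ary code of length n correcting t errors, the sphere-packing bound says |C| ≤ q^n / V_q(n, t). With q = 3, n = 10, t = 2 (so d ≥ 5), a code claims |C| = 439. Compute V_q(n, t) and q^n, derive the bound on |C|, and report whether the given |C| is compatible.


V_q(n, t) = 201, q^n = 59049, Hamming bound = 293, |C| = 439 > bound (violated).

Step 1: Compute V_q(n, t) = Σ_{j=0}^2 C(n, j) (q−1)^j.
  j = 0: C(10,0)·(2)^0 = 1·1 = 1.
  j = 1: C(10,1)·(2)^1 = 10·2 = 20.
  j = 2: C(10,2)·(2)^2 = 45·4 = 180.
  V_q(n, t) = 1 + 20 + 180 = 201.
Step 2: q^n = 3^10 = 59049.
Step 3: Hamming bound ⌊q^n / V_q(n,t)⌋ = ⌊59049/201⌋ = 293.
Step 4: Compare |C| = 439 to 293: violated.
The claimed |C| lies above the Hamming bound, so no 3-ary code of length 10 with d ≥ 5 can have 439 codewords.


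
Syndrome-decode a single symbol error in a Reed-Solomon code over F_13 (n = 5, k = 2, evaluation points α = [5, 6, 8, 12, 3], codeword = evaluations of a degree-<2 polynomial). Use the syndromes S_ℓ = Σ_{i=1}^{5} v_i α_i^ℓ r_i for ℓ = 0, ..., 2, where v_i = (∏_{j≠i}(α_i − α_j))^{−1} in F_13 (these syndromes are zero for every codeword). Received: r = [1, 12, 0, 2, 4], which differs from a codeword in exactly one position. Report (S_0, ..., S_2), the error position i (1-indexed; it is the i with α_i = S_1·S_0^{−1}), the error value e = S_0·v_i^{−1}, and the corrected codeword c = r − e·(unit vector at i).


S = (10, 11, 3), error at position 1, error magnitude e = 9, c = [5, 12, 0, 2, 4].

Step 1: column multipliers v_i = (∏_{j≠i}(α_i − α_j))^{−1} mod 13.
  i = 1 (α = 5): (5−6)(5−8)(5−12)(5−3) = (−1)·(−3)·(−7)·2 = −42 ≡ 10, so v_1 = 10^{−1} = 4 (mod 13).
  i = 2 (α = 6): (6−5)(6−8)(6−12)(6−3) = 1·(−2)·(−6)·3 = 36 ≡ 10, so v_2 = 10^{−1} = 4 (mod 13).
  i = 3 (α = 8): (8−5)(8−6)(8−12)(8−3) = 3·2·(−4)·5 = −120 ≡ 10, so v_3 = 10^{−1} = 4 (mod 13).
  i = 4 (α = 12): (12−5)(12−6)(12−8)(12−3) = 7·6·4·9 = 1512 ≡ 4, so v_4 = 4^{−1} = 10 (mod 13).
  i = 5 (α = 3): (3−5)(3−6)(3−8)(3−12) = (−2)·(−3)·(−5)·(−9) = 270 ≡ 10, so v_5 = 10^{−1} = 4 (mod 13).
  v = [4, 4, 4, 10, 4].
Step 2: syndromes of r = [1, 12, 0, 2, 4] (all sums mod 13).
  S_0 = Σ v_i r_i = 4·1 + 4·12 + 4·0 + 10·2 + 4·4 = 88 ≡ 10.
  S_1 = Σ v_i α_i r_i = 4·5·1 + 4·6·12 + 4·8·0 + 10·12·2 + 4·3·4 = 596 ≡ 11.
  α_i^2 mod 13 = [12, 10, 12, 1, 9].
  S_2 = Σ v_i α_i^2 r_i = 4·12·1 + 4·10·12 + 4·12·0 + 10·1·2 + 4·9·4 = 692 ≡ 3.
  S = (10, 11, 3) ≠ 0, so r is not a codeword (an error is present).
Step 3: locate the error. For a single error e at position i, S_ℓ = v_i·e·α_i^ℓ, so α_err = S_1/S_0.
  S_0^{−1} = 10^{−1} = 4 (mod 13), so α_err = 11·4 = 44 ≡ 5 = α_1. Error position i = 1.
  Consistency check: S_2/S_1 = 3·6 = 18 ≡ 5 = α_err ✓ (single-error assumption holds).
Step 4: error magnitude e = S_0/v_1 = S_0·∏_{j≠1}(α_1 − α_j) = 10·10 = 100 ≡ 9 (mod 13).
Step 5: correct position 1: c_1 = r_1 − e = 1 − 9 ≡ 5 (mod 13). Hence c = [5, 12, 0, 2, 4].
  Check: interpolating c through the α_i gives m(x) = 9 + 7·x (degree < 2) with m(α_i) = c_i for every i, so c is indeed a codeword.


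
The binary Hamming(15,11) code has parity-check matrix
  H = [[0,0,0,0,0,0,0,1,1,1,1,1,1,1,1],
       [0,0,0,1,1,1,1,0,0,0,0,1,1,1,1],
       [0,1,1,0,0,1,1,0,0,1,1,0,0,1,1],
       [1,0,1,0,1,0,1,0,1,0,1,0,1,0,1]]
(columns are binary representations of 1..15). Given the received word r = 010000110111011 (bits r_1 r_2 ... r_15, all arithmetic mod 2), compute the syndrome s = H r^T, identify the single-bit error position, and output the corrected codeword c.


s = (0, 0, 0, 1)^T, error position = 1, corrected codeword c = 110000110111011

Compute s = H r^T mod 2 one row at a time:
  s_1 = 1 + 0 + 1 + 1 + 1 + 0 + 1 + 1 = 6 ≡ 0 (mod 2).
  s_2 = 0 + 0 + 0 + 1 + 1 + 0 + 1 + 1 = 4 ≡ 0 (mod 2).
  s_3 = 1 + 0 + 0 + 1 + 1 + 1 + 1 + 1 = 6 ≡ 0 (mod 2).
  s_4 = 0 + 0 + 0 + 1 + 0 + 1 + 0 + 1 = 3 ≡ 1 (mod 2).
s = (0, 0, 0, 1)^T — this equals column 1 of H (binary 0001), so error is at position 1.
Correct: flip bit 1 of r = 010000110111011 to get c = 110000110111011.


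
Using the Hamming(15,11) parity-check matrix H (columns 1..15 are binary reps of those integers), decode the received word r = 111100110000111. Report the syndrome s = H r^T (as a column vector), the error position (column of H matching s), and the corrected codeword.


s = (0, 1, 1, 1)^T, error position = 7, corrected codeword c = 111100010000111

Compute s = H r^T mod 2 one row at a time:
  s_1 = 1 + 0 + 0 + 0 + 0 + 1 + 1 + 1 = 4 ≡ 0 (mod 2).
  s_2 = 1 + 0 + 0 + 1 + 0 + 1 + 1 + 1 = 5 ≡ 1 (mod 2).
  s_3 = 1 + 1 + 0 + 1 + 0 + 0 + 1 + 1 = 5 ≡ 1 (mod 2).
  s_4 = 1 + 1 + 0 + 1 + 0 + 0 + 1 + 1 = 5 ≡ 1 (mod 2).
s = (0, 1, 1, 1)^T — this equals column 7 of H (binary 0111), so error is at position 7.
Correct: flip bit 7 of r = 111100110000111 to get c = 111100010000111.


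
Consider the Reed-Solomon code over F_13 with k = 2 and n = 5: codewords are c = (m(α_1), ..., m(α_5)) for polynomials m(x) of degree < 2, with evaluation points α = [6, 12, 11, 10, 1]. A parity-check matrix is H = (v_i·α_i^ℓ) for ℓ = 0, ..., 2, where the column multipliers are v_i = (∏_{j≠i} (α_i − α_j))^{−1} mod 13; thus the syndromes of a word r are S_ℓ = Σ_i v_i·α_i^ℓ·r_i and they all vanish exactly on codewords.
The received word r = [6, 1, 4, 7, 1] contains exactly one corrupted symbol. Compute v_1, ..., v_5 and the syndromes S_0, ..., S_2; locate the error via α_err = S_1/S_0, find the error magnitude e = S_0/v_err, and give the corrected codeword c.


S = (11, 11, 11), error at position 5, error magnitude e = 6, c = [6, 1, 4, 7, 8].

Step 1: column multipliers v_i = (∏_{j≠i}(α_i − α_j))^{−1} mod 13.
  i = 1 (α = 6): (6−12)(6−11)(6−10)(6−1) = (−6)·(−5)·(−4)·5 = −600 ≡ 11, so v_1 = 11^{−1} = 6 (mod 13).
  i = 2 (α = 12): (12−6)(12−11)(12−10)(12−1) = 6·1·2·11 = 132 ≡ 2, so v_2 = 2^{−1} = 7 (mod 13).
  i = 3 (α = 11): (11−6)(11−12)(11−10)(11−1) = 5·(−1)·1·10 = −50 ≡ 2, so v_3 = 2^{−1} = 7 (mod 13).
  i = 4 (α = 10): (10−6)(10−12)(10−11)(10−1) = 4·(−2)·(−1)·9 = 72 ≡ 7, so v_4 = 7^{−1} = 2 (mod 13).
  i = 5 (α = 1): (1−6)(1−12)(1−11)(1−10) = (−5)·(−11)·(−10)·(−9) = 4950 ≡ 10, so v_5 = 10^{−1} = 4 (mod 13).
  v = [6, 7, 7, 2, 4].
Step 2: syndromes of r = [6, 1, 4, 7, 1] (all sums mod 13).
  S_0 = Σ v_i r_i = 6·6 + 7·1 + 7·4 + 2·7 + 4·1 = 89 ≡ 11.
  S_1 = Σ v_i α_i r_i = 6·6·6 + 7·12·1 + 7·11·4 + 2·10·7 + 4·1·1 = 752 ≡ 11.
  α_i^2 mod 13 = [10, 1, 4, 9, 1].
  S_2 = Σ v_i α_i^2 r_i = 6·10·6 + 7·1·1 + 7·4·4 + 2·9·7 + 4·1·1 = 609 ≡ 11.
  S = (11, 11, 11) ≠ 0, so r is not a codeword (an error is present).
Step 3: locate the error. For a single error e at position i, S_ℓ = v_i·e·α_i^ℓ, so α_err = S_1/S_0.
  S_0^{−1} = 11^{−1} = 6 (mod 13), so α_err = 11·6 = 66 ≡ 1 = α_5. Error position i = 5.
  Consistency check: S_2/S_1 = 11·6 = 66 ≡ 1 = α_err ✓ (single-error assumption holds).
Step 4: error magnitude e = S_0/v_5 = S_0·∏_{j≠5}(α_5 − α_j) = 11·10 = 110 ≡ 6 (mod 13).
Step 5: correct position 5: c_5 = r_5 − e = 1 − 6 ≡ 8 (mod 13). Hence c = [6, 1, 4, 7, 8].
  Check: interpolating c through the α_i gives m(x) = 11 + 10·x (degree < 2) with m(α_i) = c_i for every i, so c is indeed a codeword.


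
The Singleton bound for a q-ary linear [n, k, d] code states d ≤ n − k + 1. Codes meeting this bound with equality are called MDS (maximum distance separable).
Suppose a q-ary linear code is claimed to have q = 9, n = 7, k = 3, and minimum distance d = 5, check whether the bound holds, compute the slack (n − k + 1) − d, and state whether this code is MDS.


Singleton RHS = n − k + 1 = 5, slack = 0, bound satisfied, MDS.

Singleton bound: d ≤ n − k + 1.
Here n = 7, k = 3, so n − k + 1 = 5.
Given d = 5, check d ≤ 5: YES.
Slack = (n − k + 1) − d = 0.
The code is MDS (slack = 0).
Description: the claimed parameters are [7, 3, 5]_9; such a code would be MDS (meets Singleton bound).


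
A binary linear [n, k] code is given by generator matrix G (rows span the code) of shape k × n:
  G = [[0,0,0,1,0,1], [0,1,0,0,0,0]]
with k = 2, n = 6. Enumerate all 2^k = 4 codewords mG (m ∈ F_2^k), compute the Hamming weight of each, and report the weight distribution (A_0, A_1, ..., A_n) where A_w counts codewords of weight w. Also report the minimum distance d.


Weight distribution: A_0 = 1, A_1 = 1, A_2 = 1, A_3 = 1. Minimum distance d = 1.

Enumerate all 2^2 = 4 messages m ∈ F_2^2.
For each, compute codeword c = mG in F_2^6, then tally its weight.
  m = 00 → c = 000000, weight = 0.
  m = 10 → c = 000101, weight = 2.
  m = 01 → c = 010000, weight = 1.
  m = 11 → c = 010101, weight = 3.
Tally weights:
  weight 0: 1 codewords.
  weight 1: 1 codewords.
  weight 2: 1 codewords.
  weight 3: 1 codewords.
Minimum distance d = smallest w > 0 with A_w > 0 = 1.
Sanity: Σ A_w = 4 = 2^2 = 4 ✓.


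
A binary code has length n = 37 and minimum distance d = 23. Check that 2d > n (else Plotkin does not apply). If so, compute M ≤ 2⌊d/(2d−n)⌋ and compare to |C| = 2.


Plotkin bound M ≤ 4; given |C| = 2 ≤ bound (satisfied).

Check applicability: 2d = 46, n = 37.
2d − n = 9 > 0, so Plotkin applies.
Compute d/(2d−n) = 23/9 ≈ 2.5556.
⌊d/(2d−n)⌋ = 2.
Plotkin bound: M ≤ 2·2 = 4.
Given |C| = 2, check: satisfied.
This |C| is below the Plotkin bound.


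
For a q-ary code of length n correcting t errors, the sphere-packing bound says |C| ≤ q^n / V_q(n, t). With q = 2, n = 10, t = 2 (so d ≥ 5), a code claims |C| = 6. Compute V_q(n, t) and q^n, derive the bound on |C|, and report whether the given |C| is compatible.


V_q(n, t) = 56, q^n = 1024, Hamming bound = 18, |C| = 6 ≤ bound (satisfied).

Step 1: Compute V_q(n, t) = Σ_{j=0}^2 C(n, j) (q−1)^j.
  j = 0: C(10,0)·(1)^0 = 1·1 = 1.
  j = 1: C(10,1)·(1)^1 = 10·1 = 10.
  j = 2: C(10,2)·(1)^2 = 45·1 = 45.
  V_q(n, t) = 1 + 10 + 45 = 56.
Step 2: q^n = 2^10 = 1024.
Step 3: Hamming bound ⌊q^n / V_q(n,t)⌋ = ⌊1024/56⌋ = 18.
Step 4: Compare |C| = 6 to 18: satisfied.
The claimed |C| lies below the Hamming bound.


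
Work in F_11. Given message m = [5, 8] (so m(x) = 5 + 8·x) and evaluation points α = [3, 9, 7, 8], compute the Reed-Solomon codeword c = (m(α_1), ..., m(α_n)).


c = [7, 0, 6, 3]

Message polynomial: m(x) = 5 + 8·x (mod 11).
For each evaluation point α_i, compute m(α_i) mod 11:
  α_1 = 3: Horner steps 8 → 7, so m(3) = 7.
  α_2 = 9: Horner steps 8 → 0, so m(9) = 0.
  α_3 = 7: Horner steps 8 → 6, so m(7) = 6.
  α_4 = 8: Horner steps 8 → 3, so m(8) = 3.
Codeword c = [7, 0, 6, 3] ∈ F_11^4.


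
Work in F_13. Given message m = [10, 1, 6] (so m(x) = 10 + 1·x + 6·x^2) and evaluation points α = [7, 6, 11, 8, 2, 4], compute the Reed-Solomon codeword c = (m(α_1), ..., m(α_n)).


c = [12, 11, 6, 12, 10, 6]

Message polynomial: m(x) = 10 + 1·x + 6·x^2 (mod 13).
For each evaluation point α_i, compute m(α_i) mod 13:
  α_1 = 7: Horner steps 6 → 4 → 12, so m(7) = 12.
  α_2 = 6: Horner steps 6 → 11 → 11, so m(6) = 11.
  α_3 = 11: Horner steps 6 → 2 → 6, so m(11) = 6.
  α_4 = 8: Horner steps 6 → 10 → 12, so m(8) = 12.
  α_5 = 2: Horner steps 6 → 0 → 10, so m(2) = 10.
  α_6 = 4: Horner steps 6 → 12 → 6, so m(4) = 6.
Codeword c = [12, 11, 6, 12, 10, 6] ∈ F_13^6.


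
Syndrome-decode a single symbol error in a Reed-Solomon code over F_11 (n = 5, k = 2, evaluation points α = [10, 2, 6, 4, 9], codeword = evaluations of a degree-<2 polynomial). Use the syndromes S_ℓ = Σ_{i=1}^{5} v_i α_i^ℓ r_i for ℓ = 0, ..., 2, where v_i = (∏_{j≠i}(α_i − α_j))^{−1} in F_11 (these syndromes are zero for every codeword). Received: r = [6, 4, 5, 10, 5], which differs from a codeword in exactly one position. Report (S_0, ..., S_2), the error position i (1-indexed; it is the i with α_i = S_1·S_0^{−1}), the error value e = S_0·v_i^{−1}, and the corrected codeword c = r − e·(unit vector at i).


S = (7, 8, 6), error at position 5, error magnitude e = 2, c = [6, 4, 5, 10, 3].

Step 1: column multipliers v_i = (∏_{j≠i}(α_i − α_j))^{−1} mod 11.
  i = 1 (α = 10): (10−2)(10−6)(10−4)(10−9) = 8·4·6·1 = 192 ≡ 5, so v_1 = 5^{−1} = 9 (mod 11).
  i = 2 (α = 2): (2−10)(2−6)(2−4)(2−9) = (−8)·(−4)·(−2)·(−7) = 448 ≡ 8, so v_2 = 8^{−1} = 7 (mod 11).
  i = 3 (α = 6): (6−10)(6−2)(6−4)(6−9) = (−4)·4·2·(−3) = 96 ≡ 8, so v_3 = 8^{−1} = 7 (mod 11).
  i = 4 (α = 4): (4−10)(4−2)(4−6)(4−9) = (−6)·2·(−2)·(−5) = −120 ≡ 1, so v_4 = 1^{−1} = 1 (mod 11).
  i = 5 (α = 9): (9−10)(9−2)(9−6)(9−4) = (−1)·7·3·5 = −105 ≡ 5, so v_5 = 5^{−1} = 9 (mod 11).
  v = [9, 7, 7, 1, 9].
Step 2: syndromes of r = [6, 4, 5, 10, 5] (all sums mod 11).
  S_0 = Σ v_i r_i = 9·6 + 7·4 + 7·5 + 1·10 + 9·5 = 172 ≡ 7.
  S_1 = Σ v_i α_i r_i = 9·10·6 + 7·2·4 + 7·6·5 + 1·4·10 + 9·9·5 = 1251 ≡ 8.
  α_i^2 mod 11 = [1, 4, 3, 5, 4].
  S_2 = Σ v_i α_i^2 r_i = 9·1·6 + 7·4·4 + 7·3·5 + 1·5·10 + 9·4·5 = 501 ≡ 6.
  S = (7, 8, 6) ≠ 0, so r is not a codeword (an error is present).
Step 3: locate the error. For a single error e at position i, S_ℓ = v_i·e·α_i^ℓ, so α_err = S_1/S_0.
  S_0^{−1} = 7^{−1} = 8 (mod 11), so α_err = 8·8 = 64 ≡ 9 = α_5. Error position i = 5.
  Consistency check: S_2/S_1 = 6·7 = 42 ≡ 9 = α_err ✓ (single-error assumption holds).
Step 4: error magnitude e = S_0/v_5 = S_0·∏_{j≠5}(α_5 − α_j) = 7·5 = 35 ≡ 2 (mod 11).
Step 5: correct position 5: c_5 = r_5 − e = 5 − 2 ≡ 3 (mod 11). Hence c = [6, 4, 5, 10, 3].
  Check: interpolating c through the α_i gives m(x) = 9 + 3·x (degree < 2) with m(α_i) = c_i for every i, so c is indeed a codeword.


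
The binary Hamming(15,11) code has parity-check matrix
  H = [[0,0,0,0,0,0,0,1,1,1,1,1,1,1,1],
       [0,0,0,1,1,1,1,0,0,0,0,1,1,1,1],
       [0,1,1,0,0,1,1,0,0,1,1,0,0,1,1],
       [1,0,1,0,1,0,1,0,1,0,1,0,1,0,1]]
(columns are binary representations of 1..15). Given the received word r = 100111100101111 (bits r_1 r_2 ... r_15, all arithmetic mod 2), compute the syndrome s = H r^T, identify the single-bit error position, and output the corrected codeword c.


s = (1, 0, 1, 1)^T, error position = 11, corrected codeword c = 100111100111111

Compute s = H r^T mod 2 one row at a time:
  s_1 = 0 + 0 + 1 + 0 + 1 + 1 + 1 + 1 = 5 ≡ 1 (mod 2).
  s_2 = 1 + 1 + 1 + 1 + 1 + 1 + 1 + 1 = 8 ≡ 0 (mod 2).
  s_3 = 0 + 0 + 1 + 1 + 1 + 0 + 1 + 1 = 5 ≡ 1 (mod 2).
  s_4 = 1 + 0 + 1 + 1 + 0 + 0 + 1 + 1 = 5 ≡ 1 (mod 2).
s = (1, 0, 1, 1)^T — this equals column 11 of H (binary 1011), so error is at position 11.
Correct: flip bit 11 of r = 100111100101111 to get c = 100111100111111.


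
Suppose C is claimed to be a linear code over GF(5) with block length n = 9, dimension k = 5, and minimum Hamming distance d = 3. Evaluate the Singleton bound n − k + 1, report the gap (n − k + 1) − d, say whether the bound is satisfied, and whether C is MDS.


Singleton RHS = n − k + 1 = 5, slack = 2, bound satisfied, not MDS.

Singleton bound: d ≤ n − k + 1.
Here n = 9, k = 5, so n − k + 1 = 5.
Given d = 3, check d ≤ 5: YES.
Slack = (n − k + 1) − d = 2.
The code is NOT MDS (slack = 2 > 0).
Description: the claimed parameters are [9, 5, 3]_5; such a code would be non-MDS.


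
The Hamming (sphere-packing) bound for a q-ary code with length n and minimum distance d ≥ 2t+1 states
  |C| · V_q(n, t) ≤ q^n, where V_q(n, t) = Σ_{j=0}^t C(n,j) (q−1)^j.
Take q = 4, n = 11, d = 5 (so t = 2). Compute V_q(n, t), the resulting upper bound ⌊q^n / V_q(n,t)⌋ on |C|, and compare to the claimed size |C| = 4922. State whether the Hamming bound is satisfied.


V_q(n, t) = 529, q^n = 4194304, Hamming bound = 7928, |C| = 4922 ≤ bound (satisfied).

Step 1: Compute V_q(n, t) = Σ_{j=0}^2 C(n, j) (q−1)^j.
  j = 0: C(11,0)·(3)^0 = 1·1 = 1.
  j = 1: C(11,1)·(3)^1 = 11·3 = 33.
  j = 2: C(11,2)·(3)^2 = 55·9 = 495.
  V_q(n, t) = 1 + 33 + 495 = 529.
Step 2: q^n = 4^11 = 4194304.
Step 3: Hamming bound ⌊q^n / V_q(n,t)⌋ = ⌊4194304/529⌋ = 7928.
Step 4: Compare |C| = 4922 to 7928: satisfied.
The claimed |C| lies below the Hamming bound.


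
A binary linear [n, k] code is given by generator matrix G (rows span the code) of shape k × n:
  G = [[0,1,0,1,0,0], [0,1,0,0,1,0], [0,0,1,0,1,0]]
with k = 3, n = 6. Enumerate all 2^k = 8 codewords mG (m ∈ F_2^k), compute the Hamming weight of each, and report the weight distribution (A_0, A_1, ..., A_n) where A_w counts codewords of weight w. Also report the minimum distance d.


Weight distribution: A_0 = 1, A_2 = 6, A_4 = 1. Minimum distance d = 2.

Enumerate all 2^3 = 8 messages m ∈ F_2^3.
For each, compute codeword c = mG in F_2^6, then tally its weight.
  m = 000 → c = 000000, weight = 0.
  m = 100 → c = 010100, weight = 2.
  m = 010 → c = 010010, weight = 2.
  m = 110 → c = 000110, weight = 2.
  m = 001 → c = 001010, weight = 2.
  m = 101 → c = 011110, weight = 4.
  m = 011 → c = 011000, weight = 2.
  m = 111 → c = 001100, weight = 2.
Tally weights:
  weight 0: 1 codewords.
  weight 2: 6 codewords.
  weight 4: 1 codewords.
Minimum distance d = smallest w > 0 with A_w > 0 = 2.
Sanity: Σ A_w = 8 = 2^3 = 8 ✓.


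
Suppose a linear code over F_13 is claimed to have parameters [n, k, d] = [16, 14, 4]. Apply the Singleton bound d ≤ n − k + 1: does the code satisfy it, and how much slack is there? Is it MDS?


Singleton RHS = n − k + 1 = 3, slack = -1, bound violated (no such code; not MDS).

Singleton bound: d ≤ n − k + 1.
Here n = 16, k = 14, so n − k + 1 = 3.
Given d = 4, check d ≤ 3: NO.
Slack = (n − k + 1) − d = -1.
The slack is negative: d = 4 exceeds n − k + 1 = 3 by 1, so the Singleton bound is violated and no linear [16, 14, 4]_13 code can exist. In particular it is not MDS (MDS requires d = n − k + 1 exactly).
Description: the claimed parameters are [16, 14, 4]_13; such a code would be impossible (violates the Singleton bound).


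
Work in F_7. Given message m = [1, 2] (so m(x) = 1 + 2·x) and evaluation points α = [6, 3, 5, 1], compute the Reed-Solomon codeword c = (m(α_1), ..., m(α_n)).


c = [6, 0, 4, 3]

Message polynomial: m(x) = 1 + 2·x (mod 7).
For each evaluation point α_i, compute m(α_i) mod 7:
  α_1 = 6: Horner steps 2 → 6, so m(6) = 6.
  α_2 = 3: Horner steps 2 → 0, so m(3) = 0.
  α_3 = 5: Horner steps 2 → 4, so m(5) = 4.
  α_4 = 1: Horner steps 2 → 3, so m(1) = 3.
Codeword c = [6, 0, 4, 3] ∈ F_7^4.


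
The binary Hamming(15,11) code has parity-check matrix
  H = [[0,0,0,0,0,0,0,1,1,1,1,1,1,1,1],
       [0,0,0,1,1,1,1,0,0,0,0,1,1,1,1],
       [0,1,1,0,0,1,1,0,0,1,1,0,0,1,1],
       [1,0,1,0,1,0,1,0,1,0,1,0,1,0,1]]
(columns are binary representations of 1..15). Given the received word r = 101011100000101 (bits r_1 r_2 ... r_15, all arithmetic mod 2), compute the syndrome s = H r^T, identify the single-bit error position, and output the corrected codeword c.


s = (0, 1, 0, 0)^T, error position = 4, corrected codeword c = 101111100000101

Compute s = H r^T mod 2 one row at a time:
  s_1 = 0 + 0 + 0 + 0 + 0 + 1 + 0 + 1 = 2 ≡ 0 (mod 2).
  s_2 = 0 + 1 + 1 + 1 + 0 + 1 + 0 + 1 = 5 ≡ 1 (mod 2).
  s_3 = 0 + 1 + 1 + 1 + 0 + 0 + 0 + 1 = 4 ≡ 0 (mod 2).
  s_4 = 1 + 1 + 1 + 1 + 0 + 0 + 1 + 1 = 6 ≡ 0 (mod 2).
s = (0, 1, 0, 0)^T — this equals column 4 of H (binary 0100), so error is at position 4.
Correct: flip bit 4 of r = 101011100000101 to get c = 101111100000101.


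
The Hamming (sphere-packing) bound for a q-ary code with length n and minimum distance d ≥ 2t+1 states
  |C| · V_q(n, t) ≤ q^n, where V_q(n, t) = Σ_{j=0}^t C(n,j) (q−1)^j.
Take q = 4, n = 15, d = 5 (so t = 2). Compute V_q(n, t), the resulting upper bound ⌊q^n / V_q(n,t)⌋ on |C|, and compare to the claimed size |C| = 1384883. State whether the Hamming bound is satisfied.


V_q(n, t) = 991, q^n = 1073741824, Hamming bound = 1083493, |C| = 1384883 > bound (violated).

Step 1: Compute V_q(n, t) = Σ_{j=0}^2 C(n, j) (q−1)^j.
  j = 0: C(15,0)·(3)^0 = 1·1 = 1.
  j = 1: C(15,1)·(3)^1 = 15·3 = 45.
  j = 2: C(15,2)·(3)^2 = 105·9 = 945.
  V_q(n, t) = 1 + 45 + 945 = 991.
Step 2: q^n = 4^15 = 1073741824.
Step 3: Hamming bound ⌊q^n / V_q(n,t)⌋ = ⌊1073741824/991⌋ = 1083493.
Step 4: Compare |C| = 1384883 to 1083493: violated.
The claimed |C| lies above the Hamming bound, so no 4-ary code of length 15 with d ≥ 5 can have 1384883 codewords.


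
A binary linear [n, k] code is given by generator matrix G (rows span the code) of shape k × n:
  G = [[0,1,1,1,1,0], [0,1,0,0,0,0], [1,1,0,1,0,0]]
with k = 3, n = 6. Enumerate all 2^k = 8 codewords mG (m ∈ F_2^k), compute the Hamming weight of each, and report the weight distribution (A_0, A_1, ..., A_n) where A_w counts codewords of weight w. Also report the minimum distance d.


Weight distribution: A_0 = 1, A_1 = 1, A_2 = 1, A_3 = 3, A_4 = 2. Minimum distance d = 1.

Enumerate all 2^3 = 8 messages m ∈ F_2^3.
For each, compute codeword c = mG in F_2^6, then tally its weight.
  m = 000 → c = 000000, weight = 0.
  m = 100 → c = 011110, weight = 4.
  m = 010 → c = 010000, weight = 1.
  m = 110 → c = 001110, weight = 3.
  m = 001 → c = 110100, weight = 3.
  m = 101 → c = 101010, weight = 3.
  m = 011 → c = 100100, weight = 2.
  m = 111 → c = 111010, weight = 4.
Tally weights:
  weight 0: 1 codewords.
  weight 1: 1 codewords.
  weight 2: 1 codewords.
  weight 3: 3 codewords.
  weight 4: 2 codewords.
Minimum distance d = smallest w > 0 with A_w > 0 = 1.
Sanity: Σ A_w = 8 = 2^3 = 8 ✓.


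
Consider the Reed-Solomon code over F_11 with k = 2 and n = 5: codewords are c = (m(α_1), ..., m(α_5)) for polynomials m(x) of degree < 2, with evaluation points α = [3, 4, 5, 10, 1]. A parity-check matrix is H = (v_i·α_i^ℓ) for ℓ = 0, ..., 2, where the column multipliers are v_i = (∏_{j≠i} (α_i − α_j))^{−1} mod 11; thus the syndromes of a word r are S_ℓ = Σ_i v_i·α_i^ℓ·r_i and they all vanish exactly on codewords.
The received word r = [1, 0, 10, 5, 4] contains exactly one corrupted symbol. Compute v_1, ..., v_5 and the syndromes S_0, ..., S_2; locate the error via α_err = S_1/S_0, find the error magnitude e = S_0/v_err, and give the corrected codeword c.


S = (8, 8, 8), error at position 5, error magnitude e = 1, c = [1, 0, 10, 5, 3].

Step 1: column multipliers v_i = (∏_{j≠i}(α_i − α_j))^{−1} mod 11.
  i = 1 (α = 3): (3−4)(3−5)(3−10)(3−1) = (−1)·(−2)·(−7)·2 = −28 ≡ 5, so v_1 = 5^{−1} = 9 (mod 11).
  i = 2 (α = 4): (4−3)(4−5)(4−10)(4−1) = 1·(−1)·(−6)·3 = 18 ≡ 7, so v_2 = 7^{−1} = 8 (mod 11).
  i = 3 (α = 5): (5−3)(5−4)(5−10)(5−1) = 2·1·(−5)·4 = −40 ≡ 4, so v_3 = 4^{−1} = 3 (mod 11).
  i = 4 (α = 10): (10−3)(10−4)(10−5)(10−1) = 7·6·5·9 = 1890 ≡ 9, so v_4 = 9^{−1} = 5 (mod 11).
  i = 5 (α = 1): (1−3)(1−4)(1−5)(1−10) = (−2)·(−3)·(−4)·(−9) = 216 ≡ 7, so v_5 = 7^{−1} = 8 (mod 11).
  v = [9, 8, 3, 5, 8].
Step 2: syndromes of r = [1, 0, 10, 5, 4] (all sums mod 11).
  S_0 = Σ v_i r_i = 9·1 + 8·0 + 3·10 + 5·5 + 8·4 = 96 ≡ 8.
  S_1 = Σ v_i α_i r_i = 9·3·1 + 8·4·0 + 3·5·10 + 5·10·5 + 8·1·4 = 459 ≡ 8.
  α_i^2 mod 11 = [9, 5, 3, 1, 1].
  S_2 = Σ v_i α_i^2 r_i = 9·9·1 + 8·5·0 + 3·3·10 + 5·1·5 + 8·1·4 = 228 ≡ 8.
  S = (8, 8, 8) ≠ 0, so r is not a codeword (an error is present).
Step 3: locate the error. For a single error e at position i, S_ℓ = v_i·e·α_i^ℓ, so α_err = S_1/S_0.
  S_0^{−1} = 8^{−1} = 7 (mod 11), so α_err = 8·7 = 56 ≡ 1 = α_5. Error position i = 5.
  Consistency check: S_2/S_1 = 8·7 = 56 ≡ 1 = α_err ✓ (single-error assumption holds).
Step 4: error magnitude e = S_0/v_5 = S_0·∏_{j≠5}(α_5 − α_j) = 8·7 = 56 ≡ 1 (mod 11).
Step 5: correct position 5: c_5 = r_5 − e = 4 − 1 ≡ 3 (mod 11). Hence c = [1, 0, 10, 5, 3].
  Check: interpolating c through the α_i gives m(x) = 4 + 10·x (degree < 2) with m(α_i) = c_i for every i, so c is indeed a codeword.


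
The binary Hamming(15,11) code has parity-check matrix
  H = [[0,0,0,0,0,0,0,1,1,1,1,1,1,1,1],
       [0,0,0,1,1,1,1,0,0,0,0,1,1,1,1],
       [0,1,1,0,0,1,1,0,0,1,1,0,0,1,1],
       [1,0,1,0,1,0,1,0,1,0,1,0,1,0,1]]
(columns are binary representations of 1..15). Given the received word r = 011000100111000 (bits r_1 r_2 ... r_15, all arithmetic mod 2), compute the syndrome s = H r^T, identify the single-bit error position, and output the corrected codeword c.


s = (1, 0, 1, 1)^T, error position = 11, corrected codeword c = 011000100101000

Compute s = H r^T mod 2 one row at a time:
  s_1 = 0 + 0 + 1 + 1 + 1 + 0 + 0 + 0 = 3 ≡ 1 (mod 2).
  s_2 = 0 + 0 + 0 + 1 + 1 + 0 + 0 + 0 = 2 ≡ 0 (mod 2).
  s_3 = 1 + 1 + 0 + 1 + 1 + 1 + 0 + 0 = 5 ≡ 1 (mod 2).
  s_4 = 0 + 1 + 0 + 1 + 0 + 1 + 0 + 0 = 3 ≡ 1 (mod 2).
s = (1, 0, 1, 1)^T — this equals column 11 of H (binary 1011), so error is at position 11.
Correct: flip bit 11 of r = 011000100111000 to get c = 011000100101000.


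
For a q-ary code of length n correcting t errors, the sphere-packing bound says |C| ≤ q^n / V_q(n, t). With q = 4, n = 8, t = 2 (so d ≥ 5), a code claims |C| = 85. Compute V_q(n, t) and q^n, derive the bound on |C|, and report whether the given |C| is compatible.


V_q(n, t) = 277, q^n = 65536, Hamming bound = 236, |C| = 85 ≤ bound (satisfied).

Step 1: Compute V_q(n, t) = Σ_{j=0}^2 C(n, j) (q−1)^j.
  j = 0: C(8,0)·(3)^0 = 1·1 = 1.
  j = 1: C(8,1)·(3)^1 = 8·3 = 24.
  j = 2: C(8,2)·(3)^2 = 28·9 = 252.
  V_q(n, t) = 1 + 24 + 252 = 277.
Step 2: q^n = 4^8 = 65536.
Step 3: Hamming bound ⌊q^n / V_q(n,t)⌋ = ⌊65536/277⌋ = 236.
Step 4: Compare |C| = 85 to 236: satisfied.
The claimed |C| lies below the Hamming bound.


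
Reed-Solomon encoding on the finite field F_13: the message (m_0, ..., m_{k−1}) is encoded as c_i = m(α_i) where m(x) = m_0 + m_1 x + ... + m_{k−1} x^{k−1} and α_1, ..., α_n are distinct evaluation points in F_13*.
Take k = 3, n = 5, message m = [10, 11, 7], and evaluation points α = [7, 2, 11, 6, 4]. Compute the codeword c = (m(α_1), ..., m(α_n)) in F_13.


c = [1, 8, 3, 3, 10]

Message polynomial: m(x) = 10 + 11·x + 7·x^2 (mod 13).
For each evaluation point α_i, compute m(α_i) mod 13:
  α_1 = 7: Horner steps 7 → 8 → 1, so m(7) = 1.
  α_2 = 2: Horner steps 7 → 12 → 8, so m(2) = 8.
  α_3 = 11: Horner steps 7 → 10 → 3, so m(11) = 3.
  α_4 = 6: Horner steps 7 → 1 → 3, so m(6) = 3.
  α_5 = 4: Horner steps 7 → 0 → 10, so m(4) = 10.
Codeword c = [1, 8, 3, 3, 10] ∈ F_13^5.


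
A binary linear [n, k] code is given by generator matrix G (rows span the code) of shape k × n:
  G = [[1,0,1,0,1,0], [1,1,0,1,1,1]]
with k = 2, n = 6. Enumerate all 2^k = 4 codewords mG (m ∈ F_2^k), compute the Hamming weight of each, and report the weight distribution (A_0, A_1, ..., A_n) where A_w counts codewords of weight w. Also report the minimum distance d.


Weight distribution: A_0 = 1, A_3 = 1, A_4 = 1, A_5 = 1. Minimum distance d = 3.

Enumerate all 2^2 = 4 messages m ∈ F_2^2.
For each, compute codeword c = mG in F_2^6, then tally its weight.
  m = 00 → c = 000000, weight = 0.
  m = 10 → c = 101010, weight = 3.
  m = 01 → c = 110111, weight = 5.
  m = 11 → c = 011101, weight = 4.
Tally weights:
  weight 0: 1 codewords.
  weight 3: 1 codewords.
  weight 4: 1 codewords.
  weight 5: 1 codewords.
Minimum distance d = smallest w > 0 with A_w > 0 = 3.
Sanity: Σ A_w = 4 = 2^2 = 4 ✓.


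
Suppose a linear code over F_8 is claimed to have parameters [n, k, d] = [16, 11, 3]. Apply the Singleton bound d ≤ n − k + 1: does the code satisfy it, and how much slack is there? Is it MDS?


Singleton RHS = n − k + 1 = 6, slack = 3, bound satisfied, not MDS.

Singleton bound: d ≤ n − k + 1.
Here n = 16, k = 11, so n − k + 1 = 6.
Given d = 3, check d ≤ 6: YES.
Slack = (n − k + 1) − d = 3.
The code is NOT MDS (slack = 3 > 0).
Description: the claimed parameters are [16, 11, 3]_8; such a code would be non-MDS.


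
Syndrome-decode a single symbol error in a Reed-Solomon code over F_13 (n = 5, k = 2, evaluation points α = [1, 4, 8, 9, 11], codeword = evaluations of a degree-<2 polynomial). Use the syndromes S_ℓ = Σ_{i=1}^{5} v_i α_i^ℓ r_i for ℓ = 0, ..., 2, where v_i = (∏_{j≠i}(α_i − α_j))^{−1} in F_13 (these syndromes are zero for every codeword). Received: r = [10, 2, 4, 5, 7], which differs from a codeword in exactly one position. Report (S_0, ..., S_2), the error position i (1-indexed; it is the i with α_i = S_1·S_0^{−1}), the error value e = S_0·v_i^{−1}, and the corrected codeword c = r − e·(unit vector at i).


S = (6, 11, 5), error at position 2, error magnitude e = 2, c = [10, 0, 4, 5, 7].

Step 1: column multipliers v_i = (∏_{j≠i}(α_i − α_j))^{−1} mod 13.
  i = 1 (α = 1): (1−4)(1−8)(1−9)(1−11) = (−3)·(−7)·(−8)·(−10) = 1680 ≡ 3, so v_1 = 3^{−1} = 9 (mod 13).
  i = 2 (α = 4): (4−1)(4−8)(4−9)(4−11) = 3·(−4)·(−5)·(−7) = −420 ≡ 9, so v_2 = 9^{−1} = 3 (mod 13).
  i = 3 (α = 8): (8−1)(8−4)(8−9)(8−11) = 7·4·(−1)·(−3) = 84 ≡ 6, so v_3 = 6^{−1} = 11 (mod 13).
  i = 4 (α = 9): (9−1)(9−4)(9−8)(9−11) = 8·5·1·(−2) = −80 ≡ 11, so v_4 = 11^{−1} = 6 (mod 13).
  i = 5 (α = 11): (11−1)(11−4)(11−8)(11−9) = 10·7·3·2 = 420 ≡ 4, so v_5 = 4^{−1} = 10 (mod 13).
  v = [9, 3, 11, 6, 10].
Step 2: syndromes of r = [10, 2, 4, 5, 7] (all sums mod 13).
  S_0 = Σ v_i r_i = 9·10 + 3·2 + 11·4 + 6·5 + 10·7 = 240 ≡ 6.
  S_1 = Σ v_i α_i r_i = 9·1·10 + 3·4·2 + 11·8·4 + 6·9·5 + 10·11·7 = 1506 ≡ 11.
  α_i^2 mod 13 = [1, 3, 12, 3, 4].
  S_2 = Σ v_i α_i^2 r_i = 9·1·10 + 3·3·2 + 11·12·4 + 6·3·5 + 10·4·7 = 1006 ≡ 5.
  S = (6, 11, 5) ≠ 0, so r is not a codeword (an error is present).
Step 3: locate the error. For a single error e at position i, S_ℓ = v_i·e·α_i^ℓ, so α_err = S_1/S_0.
  S_0^{−1} = 6^{−1} = 11 (mod 13), so α_err = 11·11 = 121 ≡ 4 = α_2. Error position i = 2.
  Consistency check: S_2/S_1 = 5·6 = 30 ≡ 4 = α_err ✓ (single-error assumption holds).
Step 4: error magnitude e = S_0/v_2 = S_0·∏_{j≠2}(α_2 − α_j) = 6·9 = 54 ≡ 2 (mod 13).
Step 5: correct position 2: c_2 = r_2 − e = 2 − 2 ≡ 0 (mod 13). Hence c = [10, 0, 4, 5, 7].
  Check: interpolating c through the α_i gives m(x) = 9 + 1·x (degree < 2) with m(α_i) = c_i for every i, so c is indeed a codeword.


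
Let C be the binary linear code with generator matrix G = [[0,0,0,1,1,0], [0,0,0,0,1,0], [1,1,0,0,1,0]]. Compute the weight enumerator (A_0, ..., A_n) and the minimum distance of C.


Weight distribution: A_0 = 1, A_1 = 2, A_2 = 2, A_3 = 2, A_4 = 1. Minimum distance d = 1.

Enumerate all 2^3 = 8 messages m ∈ F_2^3.
For each, compute codeword c = mG in F_2^6, then tally its weight.
  m = 000 → c = 000000, weight = 0.
  m = 100 → c = 000110, weight = 2.
  m = 010 → c = 000010, weight = 1.
  m = 110 → c = 000100, weight = 1.
  m = 001 → c = 110010, weight = 3.
  m = 101 → c = 110100, weight = 3.
  m = 011 → c = 110000, weight = 2.
  m = 111 → c = 110110, weight = 4.
Tally weights:
  weight 0: 1 codewords.
  weight 1: 2 codewords.
  weight 2: 2 codewords.
  weight 3: 2 codewords.
  weight 4: 1 codewords.
Minimum distance d = smallest w > 0 with A_w > 0 = 1.
Sanity: Σ A_w = 8 = 2^3 = 8 ✓.


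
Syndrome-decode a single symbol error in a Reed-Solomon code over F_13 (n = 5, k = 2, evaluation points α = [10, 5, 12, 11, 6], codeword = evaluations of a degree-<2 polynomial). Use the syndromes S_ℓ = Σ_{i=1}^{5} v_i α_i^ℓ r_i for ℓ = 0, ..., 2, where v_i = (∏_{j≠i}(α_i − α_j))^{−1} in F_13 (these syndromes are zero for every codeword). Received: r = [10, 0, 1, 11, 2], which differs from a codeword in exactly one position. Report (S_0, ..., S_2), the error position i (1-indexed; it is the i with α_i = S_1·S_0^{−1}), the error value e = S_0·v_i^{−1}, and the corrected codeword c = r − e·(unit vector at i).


S = (10, 6, 1), error at position 4, error magnitude e = 12, c = [10, 0, 1, 12, 2].

Step 1: column multipliers v_i = (∏_{j≠i}(α_i − α_j))^{−1} mod 13.
  i = 1 (α = 10): (10−5)(10−12)(10−11)(10−6) = 5·(−2)·(−1)·4 = 40 ≡ 1, so v_1 = 1^{−1} = 1 (mod 13).
  i = 2 (α = 5): (5−10)(5−12)(5−11)(5−6) = (−5)·(−7)·(−6)·(−1) = 210 ≡ 2, so v_2 = 2^{−1} = 7 (mod 13).
  i = 3 (α = 12): (12−10)(12−5)(12−11)(12−6) = 2·7·1·6 = 84 ≡ 6, so v_3 = 6^{−1} = 11 (mod 13).
  i = 4 (α = 11): (11−10)(11−5)(11−12)(11−6) = 1·6·(−1)·5 = −30 ≡ 9, so v_4 = 9^{−1} = 3 (mod 13).
  i = 5 (α = 6): (6−10)(6−5)(6−12)(6−11) = (−4)·1·(−6)·(−5) = −120 ≡ 10, so v_5 = 10^{−1} = 4 (mod 13).
  v = [1, 7, 11, 3, 4].
Step 2: syndromes of r = [10, 0, 1, 11, 2] (all sums mod 13).
  S_0 = Σ v_i r_i = 1·10 + 7·0 + 11·1 + 3·11 + 4·2 = 62 ≡ 10.
  S_1 = Σ v_i α_i r_i = 1·10·10 + 7·5·0 + 11·12·1 + 3·11·11 + 4·6·2 = 643 ≡ 6.
  α_i^2 mod 13 = [9, 12, 1, 4, 10].
  S_2 = Σ v_i α_i^2 r_i = 1·9·10 + 7·12·0 + 11·1·1 + 3·4·11 + 4·10·2 = 313 ≡ 1.
  S = (10, 6, 1) ≠ 0, so r is not a codeword (an error is present).
Step 3: locate the error. For a single error e at position i, S_ℓ = v_i·e·α_i^ℓ, so α_err = S_1/S_0.
  S_0^{−1} = 10^{−1} = 4 (mod 13), so α_err = 6·4 = 24 ≡ 11 = α_4. Error position i = 4.
  Consistency check: S_2/S_1 = 1·11 = 11 ≡ 11 = α_err ✓ (single-error assumption holds).
Step 4: error magnitude e = S_0/v_4 = S_0·∏_{j≠4}(α_4 − α_j) = 10·9 = 90 ≡ 12 (mod 13).
Step 5: correct position 4: c_4 = r_4 − e = 11 − 12 ≡ 12 (mod 13). Hence c = [10, 0, 1, 12, 2].
  Check: interpolating c through the α_i gives m(x) = 3 + 2·x (degree < 2) with m(α_i) = c_i for every i, so c is indeed a codeword.


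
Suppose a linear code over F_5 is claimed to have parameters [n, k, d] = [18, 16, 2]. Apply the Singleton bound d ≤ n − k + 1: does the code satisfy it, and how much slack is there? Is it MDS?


Singleton RHS = n − k + 1 = 3, slack = 1, bound satisfied, not MDS.

Singleton bound: d ≤ n − k + 1.
Here n = 18, k = 16, so n − k + 1 = 3.
Given d = 2, check d ≤ 3: YES.
Slack = (n − k + 1) − d = 1.
The code is NOT MDS (slack = 1 > 0).
Description: the claimed parameters are [18, 16, 2]_5; such a code would be non-MDS.


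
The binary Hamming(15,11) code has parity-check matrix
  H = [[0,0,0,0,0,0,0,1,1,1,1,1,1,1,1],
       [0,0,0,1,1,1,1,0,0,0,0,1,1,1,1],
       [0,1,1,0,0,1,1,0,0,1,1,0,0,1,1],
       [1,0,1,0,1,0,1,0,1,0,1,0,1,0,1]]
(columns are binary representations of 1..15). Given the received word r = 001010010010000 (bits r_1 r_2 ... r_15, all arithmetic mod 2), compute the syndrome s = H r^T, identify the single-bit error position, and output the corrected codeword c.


s = (0, 1, 0, 1)^T, error position = 5, corrected codeword c = 001000010010000

Compute s = H r^T mod 2 one row at a time:
  s_1 = 1 + 0 + 0 + 1 + 0 + 0 + 0 + 0 = 2 ≡ 0 (mod 2).
  s_2 = 0 + 1 + 0 + 0 + 0 + 0 + 0 + 0 = 1 ≡ 1 (mod 2).
  s_3 = 0 + 1 + 0 + 0 + 0 + 1 + 0 + 0 = 2 ≡ 0 (mod 2).
  s_4 = 0 + 1 + 1 + 0 + 0 + 1 + 0 + 0 = 3 ≡ 1 (mod 2).
s = (0, 1, 0, 1)^T — this equals column 5 of H (binary 0101), so error is at position 5.
Correct: flip bit 5 of r = 001010010010000 to get c = 001000010010000.
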